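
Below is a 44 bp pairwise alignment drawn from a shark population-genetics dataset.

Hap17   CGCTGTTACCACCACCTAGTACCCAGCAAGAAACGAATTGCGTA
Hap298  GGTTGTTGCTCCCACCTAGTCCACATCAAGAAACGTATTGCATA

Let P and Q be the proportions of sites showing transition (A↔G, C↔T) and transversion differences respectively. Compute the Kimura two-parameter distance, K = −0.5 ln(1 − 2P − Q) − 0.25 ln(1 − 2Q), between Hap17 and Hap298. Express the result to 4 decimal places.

0.2711

Differing sites — 1:C/G (Tv); 3:C/T (Ti); 8:A/G (Ti); 10:C/T (Ti); 11:A/C (Tv); 21:A/C (Tv); 23:C/A (Tv); 26:G/T (Tv); 36:A/T (Tv); 42:G/A (Ti).
Of the 10 differences, 4 transitions and 6 transversions over 44 sites: P = 4/44 = 0.090909, Q = 6/44 = 0.136364.
d = −0.5·ln(0.681818) − 0.25·ln(0.727272) = −0.5·(-0.382993) − 0.25·(-0.318455) = 0.2711.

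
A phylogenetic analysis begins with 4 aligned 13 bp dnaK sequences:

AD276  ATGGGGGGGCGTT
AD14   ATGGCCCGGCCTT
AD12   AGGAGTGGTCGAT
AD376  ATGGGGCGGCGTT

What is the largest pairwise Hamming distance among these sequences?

8

Pairwise Hamming distances:
  AD276 vs AD14: 4
  AD276 vs AD12: 5
  AD276 vs AD376: 1
  AD14 vs AD12: 8
  AD14 vs AD376: 3
  AD12 vs AD376: 6
The largest is 8, between AD14 and AD12.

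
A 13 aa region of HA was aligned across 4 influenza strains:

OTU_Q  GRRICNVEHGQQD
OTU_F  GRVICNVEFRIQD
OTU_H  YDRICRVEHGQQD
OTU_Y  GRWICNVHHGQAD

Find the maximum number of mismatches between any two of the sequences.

Pairwise Hamming distances:
  OTU_Q vs OTU_F: 4
  OTU_Q vs OTU_H: 3
  OTU_Q vs OTU_Y: 3
  OTU_F vs OTU_H: 7
  OTU_F vs OTU_Y: 6
  OTU_H vs OTU_Y: 6
The largest is 7, between OTU_F and OTU_H.

7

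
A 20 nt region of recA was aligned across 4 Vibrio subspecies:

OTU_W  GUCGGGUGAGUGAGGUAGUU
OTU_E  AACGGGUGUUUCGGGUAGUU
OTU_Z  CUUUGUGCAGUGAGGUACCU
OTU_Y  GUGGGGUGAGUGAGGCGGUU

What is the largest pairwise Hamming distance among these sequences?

Pairwise Hamming distances:
  OTU_W vs OTU_E: 6
  OTU_W vs OTU_Z: 8
  OTU_W vs OTU_Y: 3
  OTU_E vs OTU_Z: 13
  OTU_E vs OTU_Y: 9
  OTU_Z vs OTU_Y: 10
The largest is 13, between OTU_E and OTU_Z.

13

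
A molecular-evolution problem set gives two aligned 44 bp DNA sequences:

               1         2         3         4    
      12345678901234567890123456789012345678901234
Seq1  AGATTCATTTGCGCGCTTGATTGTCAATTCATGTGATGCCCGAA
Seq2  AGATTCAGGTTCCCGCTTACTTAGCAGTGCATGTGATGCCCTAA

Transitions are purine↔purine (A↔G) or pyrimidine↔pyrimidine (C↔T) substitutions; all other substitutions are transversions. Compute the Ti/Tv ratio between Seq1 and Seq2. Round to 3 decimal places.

Differing sites — 8:T/G (Tv); 9:T/G (Tv); 11:G/T (Tv); 13:G/C (Tv); 19:G/A (Ti); 20:A/C (Tv); 23:G/A (Ti); 24:T/G (Tv); 27:A/G (Ti); 29:T/G (Tv); 42:G/T (Tv).
Of the 11 differences, 3 transitions and 8 transversions, so Ti/Tv = 3/8 = 0.375.

0.375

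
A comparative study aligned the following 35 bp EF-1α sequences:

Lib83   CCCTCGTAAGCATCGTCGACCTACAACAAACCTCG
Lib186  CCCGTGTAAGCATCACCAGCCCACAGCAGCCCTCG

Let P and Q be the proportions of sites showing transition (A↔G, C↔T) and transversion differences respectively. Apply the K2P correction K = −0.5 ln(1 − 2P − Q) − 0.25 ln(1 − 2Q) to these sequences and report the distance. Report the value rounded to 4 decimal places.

0.3914

The sequences differ at positions 4 (T/G, transversion), 5 (C/T, transition), 15 (G/A, transition), 16 (T/C, transition), 18 (G/A, transition), 19 (A/G, transition), 22 (T/C, transition), 26 (A/G, transition), 29 (A/G, transition), 30 (A/C, transversion).
Of the 10 differences, 8 transitions and 2 transversions over 35 sites: P = 8/35 = 0.228571, Q = 2/35 = 0.057143.
d = −0.5·ln(0.485715) − 0.25·ln(0.885714) = −0.5·(-0.722133) − 0.25·(-0.121361) = 0.3914.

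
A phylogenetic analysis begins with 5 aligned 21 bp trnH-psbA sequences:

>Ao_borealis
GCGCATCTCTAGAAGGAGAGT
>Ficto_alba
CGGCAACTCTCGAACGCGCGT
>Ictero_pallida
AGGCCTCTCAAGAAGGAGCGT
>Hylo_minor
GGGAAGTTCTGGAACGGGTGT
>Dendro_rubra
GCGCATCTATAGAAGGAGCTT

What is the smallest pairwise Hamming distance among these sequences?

3

Pairwise Hamming distances:
  Ao_borealis vs Ficto_alba: 7
  Ao_borealis vs Ictero_pallida: 5
  Ao_borealis vs Hylo_minor: 8
  Ao_borealis vs Dendro_rubra: 3
  Ficto_alba vs Ictero_pallida: 7
  Ficto_alba vs Hylo_minor: 7
  Ficto_alba vs Dendro_rubra: 8
  Ictero_pallida vs Hylo_minor: 10
  Ictero_pallida vs Dendro_rubra: 6
  Hylo_minor vs Dendro_rubra: 10
The smallest is 3, between Ao_borealis and Dendro_rubra.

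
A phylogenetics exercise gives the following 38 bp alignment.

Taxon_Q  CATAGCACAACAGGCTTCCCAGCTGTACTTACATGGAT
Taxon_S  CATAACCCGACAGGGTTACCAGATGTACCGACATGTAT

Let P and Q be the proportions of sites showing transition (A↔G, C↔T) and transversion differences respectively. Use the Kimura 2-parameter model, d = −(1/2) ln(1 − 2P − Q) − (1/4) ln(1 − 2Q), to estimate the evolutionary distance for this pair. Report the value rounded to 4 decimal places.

Differing sites — 5:G/A (Ti); 7:A/C (Tv); 9:A/G (Ti); 15:C/G (Tv); 18:C/A (Tv); 23:C/A (Tv); 29:T/C (Ti); 30:T/G (Tv); 36:G/T (Tv).
Of the 9 differences, 3 transitions and 6 transversions over 38 sites: P = 3/38 = 0.078947, Q = 6/38 = 0.157895.
d = −0.5·ln(0.684211) − 0.25·ln(0.684210) = −0.5·(-0.379489) − 0.25·(-0.379490) = 0.2846.

0.2846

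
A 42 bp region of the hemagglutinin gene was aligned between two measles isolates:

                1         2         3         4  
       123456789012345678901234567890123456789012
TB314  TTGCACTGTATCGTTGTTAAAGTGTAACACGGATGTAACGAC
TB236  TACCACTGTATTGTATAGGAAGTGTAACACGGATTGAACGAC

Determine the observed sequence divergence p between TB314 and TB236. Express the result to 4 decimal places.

Differing sites — 2:T/A; 3:G/C; 12:C/T; 15:T/A; 16:G/T; 17:T/A; 18:T/G; 19:A/G; 35:G/T; 36:T/G.
There are 10 differences over 42 sites, so p = 10/42 = 0.2381.

0.2381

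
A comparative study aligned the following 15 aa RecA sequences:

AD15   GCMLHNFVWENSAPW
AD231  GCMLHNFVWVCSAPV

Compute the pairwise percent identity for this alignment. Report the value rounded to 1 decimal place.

80.0%

Mismatches occur at site 10 (E/V), site 11 (N/C), site 15 (W/V).
12 of the 15 sites match, so the percent identity is 12/15 × 100 = 80.0%.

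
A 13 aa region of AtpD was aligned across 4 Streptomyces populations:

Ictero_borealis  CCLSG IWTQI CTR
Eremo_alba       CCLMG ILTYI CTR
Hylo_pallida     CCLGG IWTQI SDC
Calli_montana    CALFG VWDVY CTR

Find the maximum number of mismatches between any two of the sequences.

Pairwise Hamming distances:
  Ictero_borealis vs Eremo_alba: 3
  Ictero_borealis vs Hylo_pallida: 4
  Ictero_borealis vs Calli_montana: 6
  Eremo_alba vs Hylo_pallida: 6
  Eremo_alba vs Calli_montana: 7
  Hylo_pallida vs Calli_montana: 9
The largest is 9, between Hylo_pallida and Calli_montana.

9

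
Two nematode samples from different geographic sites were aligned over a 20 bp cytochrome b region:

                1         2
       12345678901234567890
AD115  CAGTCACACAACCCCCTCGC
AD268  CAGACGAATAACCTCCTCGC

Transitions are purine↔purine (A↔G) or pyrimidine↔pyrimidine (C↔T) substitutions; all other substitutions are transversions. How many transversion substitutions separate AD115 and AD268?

Mismatches occur at site 4 (T→A, transversion), site 6 (A→G, transition), site 7 (C→A, transversion), site 9 (C→T, transition), site 14 (C→T, transition).
Of the 5 differences, 3 transitions and 2 transversions, so the answer is 2.

2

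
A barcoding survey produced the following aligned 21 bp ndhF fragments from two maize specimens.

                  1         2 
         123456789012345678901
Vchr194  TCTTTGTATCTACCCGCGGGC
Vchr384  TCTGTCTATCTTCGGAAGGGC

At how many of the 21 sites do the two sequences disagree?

7

The sequences differ at positions 4 (T/G), 6 (G/C), 12 (A/T), 14 (C/G), 15 (C/G), 16 (G/A), 17 (C/A).
That gives 7 mismatches out of 21 aligned sites, so the Hamming distance is 7.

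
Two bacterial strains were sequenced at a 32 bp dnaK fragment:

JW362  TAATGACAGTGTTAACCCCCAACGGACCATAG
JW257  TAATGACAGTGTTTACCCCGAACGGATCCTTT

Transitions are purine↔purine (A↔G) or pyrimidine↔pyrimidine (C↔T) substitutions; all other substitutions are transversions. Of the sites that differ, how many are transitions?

1

Differing sites — 14:A/T (Tv); 20:C/G (Tv); 27:C/T (Ti); 29:A/C (Tv); 31:A/T (Tv); 32:G/T (Tv).
Of the 6 differences, 1 transition and 5 transversions, so the answer is 1.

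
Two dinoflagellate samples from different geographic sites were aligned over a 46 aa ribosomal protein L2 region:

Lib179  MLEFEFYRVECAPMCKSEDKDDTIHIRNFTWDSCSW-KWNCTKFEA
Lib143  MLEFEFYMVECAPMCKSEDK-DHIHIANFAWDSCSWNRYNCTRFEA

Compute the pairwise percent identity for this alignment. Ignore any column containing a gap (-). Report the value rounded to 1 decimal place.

Excluding the 2 gap columns leaves 44 comparable sites.
Differing sites — 8:R/M; 23:T/H; 27:R/A; 30:T/A; 38:K/R; 39:W/Y; 43:K/R.
37 of the 44 comparable sites match, so the percent identity is 37/44 × 100 = 84.1%.

84.1%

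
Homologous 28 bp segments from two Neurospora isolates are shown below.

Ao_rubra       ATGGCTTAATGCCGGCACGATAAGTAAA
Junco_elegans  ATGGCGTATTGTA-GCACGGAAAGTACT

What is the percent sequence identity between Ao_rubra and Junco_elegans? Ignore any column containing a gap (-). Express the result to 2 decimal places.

70.37%

Excluding the 1 gap column leaves 27 comparable sites.
Mismatches occur at site 6 (T↔G), site 9 (A↔T), site 12 (C↔T), site 13 (C↔A), site 20 (A↔G), site 21 (T↔A), site 27 (A↔C), site 28 (A↔T).
19 of the 27 comparable sites match, so the percent identity is 19/27 × 100 = 70.37%.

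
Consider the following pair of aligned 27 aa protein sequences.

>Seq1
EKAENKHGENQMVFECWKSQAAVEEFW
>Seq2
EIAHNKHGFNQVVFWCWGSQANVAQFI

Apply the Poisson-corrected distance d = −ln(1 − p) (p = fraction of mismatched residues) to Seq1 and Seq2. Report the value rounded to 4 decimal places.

0.4626

The sequences differ at positions 2 (K/I), 4 (E/H), 9 (E/F), 12 (M/V), 15 (E/W), 18 (K/G), 22 (A/N), 24 (E/A), 25 (E/Q), 27 (W/I).
p = 10/27 = 0.370370.
d = −ln(1 − 0.370370) = −ln(0.629630) = 0.4626.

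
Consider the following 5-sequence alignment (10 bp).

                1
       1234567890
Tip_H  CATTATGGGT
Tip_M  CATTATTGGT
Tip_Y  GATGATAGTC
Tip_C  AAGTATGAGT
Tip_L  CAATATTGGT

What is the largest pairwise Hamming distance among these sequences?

Pairwise Hamming distances:
  Tip_H vs Tip_M: 1
  Tip_H vs Tip_Y: 5
  Tip_H vs Tip_C: 3
  Tip_H vs Tip_L: 2
  Tip_M vs Tip_Y: 5
  Tip_M vs Tip_C: 4
  Tip_M vs Tip_L: 1
  Tip_Y vs Tip_C: 7
  Tip_Y vs Tip_L: 6
  Tip_C vs Tip_L: 4
The largest is 7, between Tip_Y and Tip_C.

7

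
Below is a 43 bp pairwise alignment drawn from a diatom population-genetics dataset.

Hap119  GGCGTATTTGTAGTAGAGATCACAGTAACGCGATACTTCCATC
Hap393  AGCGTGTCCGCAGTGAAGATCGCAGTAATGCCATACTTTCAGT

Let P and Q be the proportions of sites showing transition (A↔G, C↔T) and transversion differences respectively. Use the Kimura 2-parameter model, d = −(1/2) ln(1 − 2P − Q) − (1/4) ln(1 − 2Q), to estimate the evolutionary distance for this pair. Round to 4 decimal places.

The sequences differ at positions 1 (G/A, transition), 6 (A/G, transition), 8 (T/C, transition), 9 (T/C, transition), 11 (T/C, transition), 15 (A/G, transition), 16 (G/A, transition), 22 (A/G, transition), 29 (C/T, transition), 32 (G/C, transversion), 39 (C/T, transition), 42 (T/G, transversion), 43 (C/T, transition).
Of the 13 differences, 11 transitions and 2 transversions over 43 sites: P = 11/43 = 0.255814, Q = 2/43 = 0.046512.
d = −0.5·ln(0.441860) − 0.25·ln(0.906976) = −0.5·(-0.816762) − 0.25·(-0.097639) = 0.4328.

0.4328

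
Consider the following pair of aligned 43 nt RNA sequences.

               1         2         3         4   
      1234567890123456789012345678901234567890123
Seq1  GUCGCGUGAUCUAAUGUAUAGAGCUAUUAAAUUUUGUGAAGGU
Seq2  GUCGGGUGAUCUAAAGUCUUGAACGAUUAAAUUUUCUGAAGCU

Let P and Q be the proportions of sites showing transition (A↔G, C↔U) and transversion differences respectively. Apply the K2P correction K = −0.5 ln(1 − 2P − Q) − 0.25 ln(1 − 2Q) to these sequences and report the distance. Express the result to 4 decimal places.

Differing sites — 5:C/G (Tv); 15:U/A (Tv); 18:A/C (Tv); 20:A/U (Tv); 23:G/A (Ti); 25:U/G (Tv); 36:G/C (Tv); 42:G/C (Tv).
Of the 8 differences, 1 transition and 7 transversions over 43 sites: P = 1/43 = 0.023256, Q = 7/43 = 0.162791.
d = −0.5·ln(0.790697) − 0.25·ln(0.674418) = −0.5·(-0.234840) − 0.25·(-0.393905) = 0.2159.

0.2159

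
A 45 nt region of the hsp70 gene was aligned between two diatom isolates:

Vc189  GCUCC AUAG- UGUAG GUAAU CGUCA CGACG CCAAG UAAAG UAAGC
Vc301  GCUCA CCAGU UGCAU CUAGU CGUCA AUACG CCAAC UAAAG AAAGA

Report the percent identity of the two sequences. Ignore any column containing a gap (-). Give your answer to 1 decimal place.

Excluding the 1 gap column leaves 44 comparable sites.
The sequences differ at positions 5 (C/A), 6 (A/C), 7 (U/C), 13 (U/C), 15 (G/U), 16 (G/C), 19 (A/G), 26 (C/A), 27 (G/U), 35 (G/C), 41 (U/A), 45 (C/A).
32 of the 44 comparable sites match, so the percent identity is 32/44 × 100 = 72.7%.

72.7%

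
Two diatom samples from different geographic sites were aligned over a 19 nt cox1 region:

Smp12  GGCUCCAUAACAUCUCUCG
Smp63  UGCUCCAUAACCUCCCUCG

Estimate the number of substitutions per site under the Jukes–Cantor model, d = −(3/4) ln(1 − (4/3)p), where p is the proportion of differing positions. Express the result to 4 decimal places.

0.1773

Differing sites — 1:G/U; 12:A/C; 15:U/C.
p = 3/19 = 0.157895.
d = −0.75 · ln(1 − (4/3)·0.157895) = −0.75 · ln(0.789473) = −0.75 · (-0.236390) = 0.1773.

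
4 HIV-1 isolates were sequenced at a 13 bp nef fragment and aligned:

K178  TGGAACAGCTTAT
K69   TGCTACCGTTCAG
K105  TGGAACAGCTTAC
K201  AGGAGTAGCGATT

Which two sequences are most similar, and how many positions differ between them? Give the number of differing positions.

1

Pairwise Hamming distances:
  K178 vs K69: 6
  K178 vs K105: 1
  K178 vs K201: 6
  K69 vs K105: 6
  K69 vs K201: 11
  K105 vs K201: 7
The smallest is 1, between K178 and K105.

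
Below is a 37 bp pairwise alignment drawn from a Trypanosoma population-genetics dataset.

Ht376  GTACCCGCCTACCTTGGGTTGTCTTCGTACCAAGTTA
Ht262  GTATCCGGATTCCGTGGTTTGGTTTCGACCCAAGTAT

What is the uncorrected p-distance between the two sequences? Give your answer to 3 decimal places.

0.324

Differing sites — 4:C/T; 8:C/G; 9:C/A; 11:A/T; 14:T/G; 18:G/T; 22:T/G; 23:C/T; 28:T/A; 29:A/C; 36:T/A; 37:A/T.
There are 12 differences over 37 sites, so p = 12/37 = 0.324.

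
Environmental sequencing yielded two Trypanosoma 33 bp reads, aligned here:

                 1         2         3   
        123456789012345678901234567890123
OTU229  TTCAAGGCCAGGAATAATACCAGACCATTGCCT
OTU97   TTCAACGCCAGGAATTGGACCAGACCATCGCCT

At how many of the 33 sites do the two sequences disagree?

5

Differing sites — 6:G/C; 16:A/T; 17:A/G; 18:T/G; 29:T/C.
That gives 5 mismatches out of 33 aligned sites, so the Hamming distance is 5.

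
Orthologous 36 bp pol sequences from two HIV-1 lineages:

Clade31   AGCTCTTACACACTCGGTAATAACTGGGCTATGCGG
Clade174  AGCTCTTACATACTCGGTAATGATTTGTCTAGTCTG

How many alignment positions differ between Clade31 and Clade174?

Mismatches occur at site 11 (C↔T), site 22 (A↔G), site 24 (C↔T), site 26 (G↔T), site 28 (G↔T), site 32 (T↔G), site 33 (G↔T), site 35 (G↔T).
That gives 8 mismatches out of 36 aligned sites, so the Hamming distance is 8.

8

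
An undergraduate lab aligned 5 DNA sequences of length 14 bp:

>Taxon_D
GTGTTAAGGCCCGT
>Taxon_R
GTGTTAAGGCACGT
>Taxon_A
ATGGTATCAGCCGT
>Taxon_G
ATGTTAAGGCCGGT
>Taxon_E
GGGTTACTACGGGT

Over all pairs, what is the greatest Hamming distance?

Pairwise Hamming distances:
  Taxon_D vs Taxon_R: 1
  Taxon_D vs Taxon_A: 6
  Taxon_D vs Taxon_G: 2
  Taxon_D vs Taxon_E: 6
  Taxon_R vs Taxon_A: 7
  Taxon_R vs Taxon_G: 3
  Taxon_R vs Taxon_E: 6
  Taxon_A vs Taxon_G: 6
  Taxon_A vs Taxon_E: 8
  Taxon_G vs Taxon_E: 6
The largest is 8, between Taxon_A and Taxon_E.

8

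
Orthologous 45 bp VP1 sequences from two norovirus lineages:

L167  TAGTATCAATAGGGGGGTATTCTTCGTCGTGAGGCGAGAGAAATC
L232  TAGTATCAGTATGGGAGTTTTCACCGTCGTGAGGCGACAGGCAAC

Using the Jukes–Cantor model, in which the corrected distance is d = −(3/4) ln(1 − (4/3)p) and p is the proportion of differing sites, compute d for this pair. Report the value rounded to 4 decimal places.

Differing sites — 9:A/G; 12:G/T; 16:G/A; 19:A/T; 23:T/A; 24:T/C; 38:G/C; 41:A/G; 42:A/C; 44:T/A.
p = 10/45 = 0.222222.
d = −0.75 · ln(1 − (4/3)·0.222222) = −0.75 · ln(0.703704) = −0.75 · (-0.351397) = 0.2635.

0.2635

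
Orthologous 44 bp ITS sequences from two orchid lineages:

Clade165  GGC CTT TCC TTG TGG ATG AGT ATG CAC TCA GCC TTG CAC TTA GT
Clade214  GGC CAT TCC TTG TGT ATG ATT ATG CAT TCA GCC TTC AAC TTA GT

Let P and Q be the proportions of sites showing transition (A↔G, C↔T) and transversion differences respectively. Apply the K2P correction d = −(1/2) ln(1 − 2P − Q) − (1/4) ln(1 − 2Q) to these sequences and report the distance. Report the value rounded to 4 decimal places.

0.1511

Mismatches occur at site 5 (T/A, transversion), site 15 (G/T, transversion), site 20 (G/T, transversion), site 27 (C/T, transition), site 36 (G/C, transversion), site 37 (C/A, transversion).
Of the 6 differences, 1 transition and 5 transversions over 44 sites: P = 1/44 = 0.022727, Q = 5/44 = 0.113636.
d = −0.5·ln(0.840910) − 0.25·ln(0.772728) = −0.5·(-0.173271) − 0.25·(-0.257828) = 0.1511.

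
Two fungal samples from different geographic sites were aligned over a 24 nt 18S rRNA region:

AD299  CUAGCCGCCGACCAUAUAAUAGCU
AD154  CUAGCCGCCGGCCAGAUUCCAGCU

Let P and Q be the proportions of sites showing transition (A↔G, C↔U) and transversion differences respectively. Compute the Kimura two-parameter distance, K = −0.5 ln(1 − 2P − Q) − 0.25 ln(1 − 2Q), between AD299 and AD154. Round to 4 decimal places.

Mismatches occur at site 11 (A/G, transition), site 15 (U/G, transversion), site 18 (A/U, transversion), site 19 (A/C, transversion), site 20 (U/C, transition).
Of the 5 differences, 2 transitions and 3 transversions over 24 sites: P = 2/24 = 0.083333, Q = 3/24 = 0.125000.
d = −0.5·ln(0.708334) − 0.25·ln(0.750000) = −0.5·(-0.344840) − 0.25·(-0.287682) = 0.2443.

0.2443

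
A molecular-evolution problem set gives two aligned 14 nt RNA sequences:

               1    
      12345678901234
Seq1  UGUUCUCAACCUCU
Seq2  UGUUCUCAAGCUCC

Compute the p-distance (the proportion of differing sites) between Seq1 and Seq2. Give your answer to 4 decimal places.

The sequences differ at positions 10 (C/G), 14 (U/C).
There are 2 differences over 14 sites, so p = 2/14 = 0.1429.

0.1429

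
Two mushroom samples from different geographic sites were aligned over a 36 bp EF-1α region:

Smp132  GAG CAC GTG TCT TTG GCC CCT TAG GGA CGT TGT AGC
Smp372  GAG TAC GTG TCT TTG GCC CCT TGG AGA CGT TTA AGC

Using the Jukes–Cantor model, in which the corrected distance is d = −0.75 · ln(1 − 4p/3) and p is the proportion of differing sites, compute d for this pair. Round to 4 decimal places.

0.1536

Mismatches occur at site 4 (C↔T), site 23 (A↔G), site 25 (G↔A), site 32 (G↔T), site 33 (T↔A).
p = 5/36 = 0.138889.
d = −0.75 · ln(1 − (4/3)·0.138889) = −0.75 · ln(0.814815) = −0.75 · (-0.204794) = 0.1536.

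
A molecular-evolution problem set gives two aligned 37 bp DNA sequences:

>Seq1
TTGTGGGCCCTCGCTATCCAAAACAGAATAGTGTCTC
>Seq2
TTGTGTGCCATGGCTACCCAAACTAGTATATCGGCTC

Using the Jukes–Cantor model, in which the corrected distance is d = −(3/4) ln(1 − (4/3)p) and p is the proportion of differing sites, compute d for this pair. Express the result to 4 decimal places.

0.3351

The sequences differ at positions 6 (G/T), 10 (C/A), 12 (C/G), 17 (T/C), 23 (A/C), 24 (C/T), 27 (A/T), 31 (G/T), 32 (T/C), 34 (T/G).
p = 10/37 = 0.270270.
d = −0.75 · ln(1 − (4/3)·0.270270) = −0.75 · ln(0.639640) = −0.75 · (-0.446850) = 0.3351.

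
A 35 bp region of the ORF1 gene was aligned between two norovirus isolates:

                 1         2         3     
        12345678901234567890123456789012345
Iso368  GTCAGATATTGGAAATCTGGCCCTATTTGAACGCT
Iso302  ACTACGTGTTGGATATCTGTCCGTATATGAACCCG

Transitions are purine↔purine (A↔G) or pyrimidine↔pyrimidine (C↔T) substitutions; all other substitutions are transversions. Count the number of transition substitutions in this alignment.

The sequences differ at positions 1 (G/A, transition), 2 (T/C, transition), 3 (C/T, transition), 5 (G/C, transversion), 6 (A/G, transition), 8 (A/G, transition), 14 (A/T, transversion), 20 (G/T, transversion), 23 (C/G, transversion), 27 (T/A, transversion), 33 (G/C, transversion), 35 (T/G, transversion).
Of the 12 differences, 5 transitions and 7 transversions, so the answer is 5.

5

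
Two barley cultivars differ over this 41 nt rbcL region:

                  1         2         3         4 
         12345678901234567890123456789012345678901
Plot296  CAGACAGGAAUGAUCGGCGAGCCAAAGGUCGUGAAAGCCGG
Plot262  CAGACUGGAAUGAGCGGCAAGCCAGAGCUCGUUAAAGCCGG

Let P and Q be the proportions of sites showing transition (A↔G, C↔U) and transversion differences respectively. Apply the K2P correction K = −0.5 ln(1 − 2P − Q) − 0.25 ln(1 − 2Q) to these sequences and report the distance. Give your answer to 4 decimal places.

Mismatches occur at site 6 (A→U, transversion), site 14 (U→G, transversion), site 19 (G→A, transition), site 25 (A→G, transition), site 28 (G→C, transversion), site 33 (G→U, transversion).
Of the 6 differences, 2 transitions and 4 transversions over 41 sites: P = 2/41 = 0.048780, Q = 4/41 = 0.097561.
d = −0.5·ln(0.804879) − 0.25·ln(0.804878) = −0.5·(-0.217063) − 0.25·(-0.217065) = 0.1628.

0.1628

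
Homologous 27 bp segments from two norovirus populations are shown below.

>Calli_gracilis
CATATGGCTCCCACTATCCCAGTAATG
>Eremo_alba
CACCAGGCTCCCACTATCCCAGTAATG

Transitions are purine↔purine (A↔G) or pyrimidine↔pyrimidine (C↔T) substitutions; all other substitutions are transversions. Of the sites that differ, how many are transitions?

1

Differing sites — 3:T/C (Ti); 4:A/C (Tv); 5:T/A (Tv).
Of the 3 differences, 1 transition and 2 transversions, so the answer is 1.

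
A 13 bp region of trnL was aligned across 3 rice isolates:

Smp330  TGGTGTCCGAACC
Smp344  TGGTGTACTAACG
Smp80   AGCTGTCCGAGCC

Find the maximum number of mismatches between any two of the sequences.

6

Pairwise Hamming distances:
  Smp330 vs Smp344: 3
  Smp330 vs Smp80: 3
  Smp344 vs Smp80: 6
The largest is 6, between Smp344 and Smp80.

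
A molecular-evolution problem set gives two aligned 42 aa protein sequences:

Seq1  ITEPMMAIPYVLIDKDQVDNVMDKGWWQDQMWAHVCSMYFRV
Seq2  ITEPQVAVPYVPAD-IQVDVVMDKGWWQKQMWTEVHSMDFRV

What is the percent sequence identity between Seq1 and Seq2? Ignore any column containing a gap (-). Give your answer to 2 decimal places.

70.73%

Excluding the 1 gap column leaves 41 comparable sites.
Differing sites — 5:M/Q; 6:M/V; 8:I/V; 12:L/P; 13:I/A; 16:D/I; 20:N/V; 29:D/K; 33:A/T; 34:H/E; 36:C/H; 39:Y/D.
29 of the 41 comparable sites match, so the percent identity is 29/41 × 100 = 70.73%.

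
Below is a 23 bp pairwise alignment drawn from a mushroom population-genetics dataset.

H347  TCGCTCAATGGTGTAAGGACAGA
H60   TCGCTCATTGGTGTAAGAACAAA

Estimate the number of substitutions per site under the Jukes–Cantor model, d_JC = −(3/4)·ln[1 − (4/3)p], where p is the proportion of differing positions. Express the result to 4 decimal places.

0.1433

Differing sites — 8:A/T; 18:G/A; 22:G/A.
p = 3/23 = 0.130435.
d = −0.75 · ln(1 − (4/3)·0.130435) = −0.75 · ln(0.826087) = −0.75 · (-0.191055) = 0.1433.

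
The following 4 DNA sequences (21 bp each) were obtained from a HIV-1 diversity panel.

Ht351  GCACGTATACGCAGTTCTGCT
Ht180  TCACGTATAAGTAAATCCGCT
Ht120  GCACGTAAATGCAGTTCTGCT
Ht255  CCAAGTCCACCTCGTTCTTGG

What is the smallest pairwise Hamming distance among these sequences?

Pairwise Hamming distances:
  Ht351 vs Ht180: 6
  Ht351 vs Ht120: 2
  Ht351 vs Ht255: 10
  Ht180 vs Ht120: 7
  Ht180 vs Ht255: 13
  Ht120 vs Ht255: 11
The smallest is 2, between Ht351 and Ht120.

2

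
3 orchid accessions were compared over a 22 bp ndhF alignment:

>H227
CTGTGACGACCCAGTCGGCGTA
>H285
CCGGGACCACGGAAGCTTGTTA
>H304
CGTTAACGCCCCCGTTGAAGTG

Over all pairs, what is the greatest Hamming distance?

Pairwise Hamming distances:
  H227 vs H285: 11
  H227 vs H304: 9
  H285 vs H304: 17
The largest is 17, between H285 and H304.

17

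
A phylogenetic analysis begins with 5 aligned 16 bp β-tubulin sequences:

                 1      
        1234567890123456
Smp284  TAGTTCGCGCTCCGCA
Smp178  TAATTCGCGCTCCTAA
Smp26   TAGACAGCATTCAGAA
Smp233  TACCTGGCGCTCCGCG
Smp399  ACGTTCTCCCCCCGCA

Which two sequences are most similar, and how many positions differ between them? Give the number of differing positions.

Pairwise Hamming distances:
  Smp284 vs Smp178: 3
  Smp284 vs Smp26: 7
  Smp284 vs Smp233: 4
  Smp284 vs Smp399: 5
  Smp178 vs Smp26: 8
  Smp178 vs Smp233: 6
  Smp178 vs Smp399: 8
  Smp26 vs Smp233: 9
  Smp26 vs Smp399: 11
  Smp233 vs Smp399: 9
The smallest is 3, between Smp284 and Smp178.

3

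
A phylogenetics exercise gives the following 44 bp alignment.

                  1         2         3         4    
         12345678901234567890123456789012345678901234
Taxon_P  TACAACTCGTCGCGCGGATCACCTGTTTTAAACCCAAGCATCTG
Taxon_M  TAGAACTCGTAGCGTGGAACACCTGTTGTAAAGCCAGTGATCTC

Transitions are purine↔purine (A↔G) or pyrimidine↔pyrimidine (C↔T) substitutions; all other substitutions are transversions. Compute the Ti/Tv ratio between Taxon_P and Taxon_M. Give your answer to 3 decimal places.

Differing sites — 3:C/G (Tv); 11:C/A (Tv); 15:C/T (Ti); 19:T/A (Tv); 28:T/G (Tv); 33:C/G (Tv); 37:A/G (Ti); 38:G/T (Tv); 39:C/G (Tv); 44:G/C (Tv).
Of the 10 differences, 2 transitions and 8 transversions, so Ti/Tv = 2/8 = 0.250.

0.250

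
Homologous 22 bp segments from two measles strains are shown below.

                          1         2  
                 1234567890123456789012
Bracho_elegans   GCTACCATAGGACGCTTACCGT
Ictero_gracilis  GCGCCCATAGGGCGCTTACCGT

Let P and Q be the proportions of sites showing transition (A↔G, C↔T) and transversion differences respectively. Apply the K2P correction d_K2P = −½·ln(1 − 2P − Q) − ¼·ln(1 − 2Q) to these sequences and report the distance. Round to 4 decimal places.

0.1505

The sequences differ at positions 3 (T/G, transversion), 4 (A/C, transversion), 12 (A/G, transition).
Of the 3 differences, 1 transition and 2 transversions over 22 sites: P = 1/22 = 0.045455, Q = 2/22 = 0.090909.
d = −0.5·ln(0.818181) − 0.25·ln(0.818182) = −0.5·(-0.200672) − 0.25·(-0.200670) = 0.1505.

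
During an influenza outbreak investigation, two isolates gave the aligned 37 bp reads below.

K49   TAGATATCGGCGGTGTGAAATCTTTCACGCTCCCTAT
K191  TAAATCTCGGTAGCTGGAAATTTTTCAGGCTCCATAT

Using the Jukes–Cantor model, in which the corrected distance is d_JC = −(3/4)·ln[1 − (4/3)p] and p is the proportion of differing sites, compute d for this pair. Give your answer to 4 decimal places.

0.3351

The sequences differ at positions 3 (G/A), 6 (A/C), 11 (C/T), 12 (G/A), 14 (T/C), 15 (G/T), 16 (T/G), 22 (C/T), 28 (C/G), 34 (C/A).
p = 10/37 = 0.270270.
d = −0.75 · ln(1 − (4/3)·0.270270) = −0.75 · ln(0.639640) = −0.75 · (-0.446850) = 0.3351.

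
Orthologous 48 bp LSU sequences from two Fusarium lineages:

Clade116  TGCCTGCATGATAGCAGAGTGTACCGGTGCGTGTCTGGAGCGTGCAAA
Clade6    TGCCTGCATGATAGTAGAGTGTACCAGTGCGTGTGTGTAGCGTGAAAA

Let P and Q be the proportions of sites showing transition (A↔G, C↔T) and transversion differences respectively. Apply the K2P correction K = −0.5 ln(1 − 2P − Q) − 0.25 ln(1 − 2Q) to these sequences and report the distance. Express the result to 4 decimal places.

The sequences differ at positions 15 (C/T, transition), 26 (G/A, transition), 35 (C/G, transversion), 38 (G/T, transversion), 45 (C/A, transversion).
Of the 5 differences, 2 transitions and 3 transversions over 48 sites: P = 2/48 = 0.041667, Q = 3/48 = 0.062500.
d = −0.5·ln(0.854166) − 0.25·ln(0.875000) = −0.5·(-0.157630) − 0.25·(-0.133531) = 0.1122.

0.1122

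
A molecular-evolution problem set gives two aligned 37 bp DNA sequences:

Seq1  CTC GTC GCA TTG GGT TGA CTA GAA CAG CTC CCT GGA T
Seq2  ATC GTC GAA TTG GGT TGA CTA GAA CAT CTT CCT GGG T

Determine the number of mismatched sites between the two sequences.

Mismatches occur at site 1 (C/A), site 8 (C/A), site 27 (G/T), site 30 (C/T), site 36 (A/G).
That gives 5 mismatches out of 37 aligned sites, so the Hamming distance is 5.

5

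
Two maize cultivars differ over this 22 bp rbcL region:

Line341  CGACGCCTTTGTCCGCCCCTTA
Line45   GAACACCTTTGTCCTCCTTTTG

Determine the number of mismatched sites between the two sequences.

The sequences differ at positions 1 (C/G), 2 (G/A), 5 (G/A), 15 (G/T), 18 (C/T), 19 (C/T), 22 (A/G).
That gives 7 mismatches out of 22 aligned sites, so the Hamming distance is 7.

7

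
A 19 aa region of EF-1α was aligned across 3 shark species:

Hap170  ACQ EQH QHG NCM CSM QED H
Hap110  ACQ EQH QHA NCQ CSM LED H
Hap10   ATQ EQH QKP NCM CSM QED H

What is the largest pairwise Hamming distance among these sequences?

5

Pairwise Hamming distances:
  Hap170 vs Hap110: 3
  Hap170 vs Hap10: 3
  Hap110 vs Hap10: 5
The largest is 5, between Hap110 and Hap10.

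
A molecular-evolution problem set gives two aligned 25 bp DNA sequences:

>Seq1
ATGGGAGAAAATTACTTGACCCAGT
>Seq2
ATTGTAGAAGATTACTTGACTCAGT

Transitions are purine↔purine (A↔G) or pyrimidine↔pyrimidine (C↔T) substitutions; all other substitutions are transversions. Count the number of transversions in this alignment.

The sequences differ at positions 3 (G/T, transversion), 5 (G/T, transversion), 10 (A/G, transition), 21 (C/T, transition).
Of the 4 differences, 2 transitions and 2 transversions, so the answer is 2.

2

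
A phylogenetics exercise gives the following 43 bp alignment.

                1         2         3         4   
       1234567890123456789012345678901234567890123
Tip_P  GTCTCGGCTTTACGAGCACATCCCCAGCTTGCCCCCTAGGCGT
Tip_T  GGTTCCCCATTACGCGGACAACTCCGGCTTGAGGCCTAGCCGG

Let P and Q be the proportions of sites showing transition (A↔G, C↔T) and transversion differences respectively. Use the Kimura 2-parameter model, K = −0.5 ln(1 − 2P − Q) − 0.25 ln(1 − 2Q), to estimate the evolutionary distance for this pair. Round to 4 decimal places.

Differing sites — 2:T/G (Tv); 3:C/T (Ti); 6:G/C (Tv); 7:G/C (Tv); 9:T/A (Tv); 15:A/C (Tv); 17:C/G (Tv); 21:T/A (Tv); 23:C/T (Ti); 26:A/G (Ti); 32:C/A (Tv); 33:C/G (Tv); 34:C/G (Tv); 40:G/C (Tv); 43:T/G (Tv).
Of the 15 differences, 3 transitions and 12 transversions over 43 sites: P = 3/43 = 0.069767, Q = 12/43 = 0.279070.
d = −0.5·ln(0.581396) − 0.25·ln(0.441860) = −0.5·(-0.542323) − 0.25·(-0.816762) = 0.4754.

0.4754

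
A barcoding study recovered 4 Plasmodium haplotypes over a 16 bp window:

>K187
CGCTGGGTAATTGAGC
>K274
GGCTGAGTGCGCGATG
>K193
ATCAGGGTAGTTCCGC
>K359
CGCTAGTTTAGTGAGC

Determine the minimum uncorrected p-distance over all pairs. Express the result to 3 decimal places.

0.250

Pairwise Hamming distances:
  K187 vs K274: 8
  K187 vs K193: 6
  K187 vs K359: 4
  K274 vs K193: 12
  K274 vs K359: 9
  K193 vs K359: 10
The smallest is 4 mismatches, between K187 and K359; p = 4/16 = 0.250.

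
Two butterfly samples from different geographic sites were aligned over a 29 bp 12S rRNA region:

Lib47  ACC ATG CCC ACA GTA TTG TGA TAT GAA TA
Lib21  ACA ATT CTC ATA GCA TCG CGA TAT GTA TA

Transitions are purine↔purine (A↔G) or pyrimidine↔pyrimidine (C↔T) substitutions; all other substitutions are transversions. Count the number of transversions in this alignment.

3

The sequences differ at positions 3 (C/A, transversion), 6 (G/T, transversion), 8 (C/T, transition), 11 (C/T, transition), 14 (T/C, transition), 17 (T/C, transition), 19 (T/C, transition), 26 (A/T, transversion).
Of the 8 differences, 5 transitions and 3 transversions, so the answer is 3.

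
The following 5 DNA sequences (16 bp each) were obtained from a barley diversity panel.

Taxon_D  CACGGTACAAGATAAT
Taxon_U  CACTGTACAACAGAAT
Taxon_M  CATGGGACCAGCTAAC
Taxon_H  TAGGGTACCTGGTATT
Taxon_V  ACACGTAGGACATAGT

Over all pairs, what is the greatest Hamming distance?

11

Pairwise Hamming distances:
  Taxon_D vs Taxon_U: 3
  Taxon_D vs Taxon_M: 5
  Taxon_D vs Taxon_H: 6
  Taxon_D vs Taxon_V: 8
  Taxon_U vs Taxon_M: 8
  Taxon_U vs Taxon_H: 9
  Taxon_U vs Taxon_V: 8
  Taxon_M vs Taxon_H: 7
  Taxon_M vs Taxon_V: 11
  Taxon_H vs Taxon_V: 10
The largest is 11, between Taxon_M and Taxon_V.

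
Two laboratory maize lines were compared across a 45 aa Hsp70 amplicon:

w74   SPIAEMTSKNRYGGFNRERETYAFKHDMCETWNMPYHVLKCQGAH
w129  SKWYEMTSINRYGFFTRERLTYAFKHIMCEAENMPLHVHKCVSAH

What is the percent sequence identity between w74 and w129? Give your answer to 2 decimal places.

68.89%

The sequences differ at positions 2 (P/K), 3 (I/W), 4 (A/Y), 9 (K/I), 14 (G/F), 16 (N/T), 20 (E/L), 27 (D/I), 31 (T/A), 32 (W/E), 36 (Y/L), 39 (L/H), 42 (Q/V), 43 (G/S).
31 of the 45 sites match, so the percent identity is 31/45 × 100 = 68.89%.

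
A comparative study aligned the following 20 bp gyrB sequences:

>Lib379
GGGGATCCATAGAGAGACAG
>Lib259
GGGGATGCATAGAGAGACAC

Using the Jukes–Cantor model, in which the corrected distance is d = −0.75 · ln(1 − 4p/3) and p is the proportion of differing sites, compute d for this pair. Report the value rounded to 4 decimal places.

Differing sites — 7:C/G; 20:G/C.
p = 2/20 = 0.100000.
d = −0.75 · ln(1 − (4/3)·0.100000) = −0.75 · ln(0.866667) = −0.75 · (-0.143100) = 0.1073.

0.1073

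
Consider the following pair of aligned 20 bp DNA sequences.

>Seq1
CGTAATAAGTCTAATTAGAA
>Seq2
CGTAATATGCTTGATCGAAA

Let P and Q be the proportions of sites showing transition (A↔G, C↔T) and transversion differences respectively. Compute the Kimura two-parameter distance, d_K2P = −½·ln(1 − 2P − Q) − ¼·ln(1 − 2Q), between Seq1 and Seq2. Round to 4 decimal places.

0.5513

The sequences differ at positions 8 (A/T, transversion), 10 (T/C, transition), 11 (C/T, transition), 13 (A/G, transition), 16 (T/C, transition), 17 (A/G, transition), 18 (G/A, transition).
Of the 7 differences, 6 transitions and 1 transversion over 20 sites: P = 6/20 = 0.300000, Q = 1/20 = 0.050000.
d = −0.5·ln(0.350000) − 0.25·ln(0.900000) = −0.5·(-1.049822) − 0.25·(-0.105361) = 0.5513.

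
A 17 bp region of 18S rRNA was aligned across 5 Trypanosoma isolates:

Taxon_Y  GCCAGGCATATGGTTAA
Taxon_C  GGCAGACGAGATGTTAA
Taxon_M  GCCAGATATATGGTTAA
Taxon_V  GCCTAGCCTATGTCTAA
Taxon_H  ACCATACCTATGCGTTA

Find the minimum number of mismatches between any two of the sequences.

Pairwise Hamming distances:
  Taxon_Y vs Taxon_C: 7
  Taxon_Y vs Taxon_M: 2
  Taxon_Y vs Taxon_V: 5
  Taxon_Y vs Taxon_H: 7
  Taxon_C vs Taxon_M: 7
  Taxon_C vs Taxon_V: 11
  Taxon_C vs Taxon_H: 11
  Taxon_M vs Taxon_V: 7
  Taxon_M vs Taxon_H: 7
  Taxon_V vs Taxon_H: 7
The smallest is 2, between Taxon_Y and Taxon_M.

2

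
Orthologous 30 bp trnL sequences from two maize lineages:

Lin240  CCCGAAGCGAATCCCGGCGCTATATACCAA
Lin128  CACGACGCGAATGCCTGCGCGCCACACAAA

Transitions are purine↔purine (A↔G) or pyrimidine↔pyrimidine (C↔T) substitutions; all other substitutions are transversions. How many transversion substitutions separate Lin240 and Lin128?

7

The sequences differ at positions 2 (C/A, transversion), 6 (A/C, transversion), 13 (C/G, transversion), 16 (G/T, transversion), 21 (T/G, transversion), 22 (A/C, transversion), 23 (T/C, transition), 25 (T/C, transition), 28 (C/A, transversion).
Of the 9 differences, 2 transitions and 7 transversions, so the answer is 7.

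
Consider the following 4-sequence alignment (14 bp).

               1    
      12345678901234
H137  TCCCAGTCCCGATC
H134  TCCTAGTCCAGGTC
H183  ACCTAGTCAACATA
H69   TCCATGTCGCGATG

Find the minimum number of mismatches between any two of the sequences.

Pairwise Hamming distances:
  H137 vs H134: 3
  H137 vs H183: 6
  H137 vs H69: 4
  H134 vs H183: 5
  H134 vs H69: 6
  H183 vs H69: 7
The smallest is 3, between H137 and H134.

3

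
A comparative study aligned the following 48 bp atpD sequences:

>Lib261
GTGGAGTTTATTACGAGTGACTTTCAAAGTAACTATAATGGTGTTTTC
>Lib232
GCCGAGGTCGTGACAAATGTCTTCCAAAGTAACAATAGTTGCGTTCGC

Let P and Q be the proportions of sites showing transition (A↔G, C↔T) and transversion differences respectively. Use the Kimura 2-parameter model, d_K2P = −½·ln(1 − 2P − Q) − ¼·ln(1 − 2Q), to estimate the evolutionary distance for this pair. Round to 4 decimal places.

0.4541

Differing sites — 2:T/C (Ti); 3:G/C (Tv); 7:T/G (Tv); 9:T/C (Ti); 10:A/G (Ti); 12:T/G (Tv); 15:G/A (Ti); 17:G/A (Ti); 20:A/T (Tv); 24:T/C (Ti); 34:T/A (Tv); 38:A/G (Ti); 40:G/T (Tv); 42:T/C (Ti); 46:T/C (Ti); 47:T/G (Tv).
Of the 16 differences, 9 transitions and 7 transversions over 48 sites: P = 9/48 = 0.187500, Q = 7/48 = 0.145833.
d = −0.5·ln(0.479167) − 0.25·ln(0.708334) = −0.5·(-0.735706) − 0.25·(-0.344840) = 0.4541.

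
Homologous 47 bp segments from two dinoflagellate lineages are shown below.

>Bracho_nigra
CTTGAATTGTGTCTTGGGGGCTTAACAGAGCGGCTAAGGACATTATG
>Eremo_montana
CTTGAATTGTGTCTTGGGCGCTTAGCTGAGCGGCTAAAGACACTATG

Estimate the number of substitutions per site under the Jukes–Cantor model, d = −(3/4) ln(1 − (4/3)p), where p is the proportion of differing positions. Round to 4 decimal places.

0.1147

Differing sites — 19:G/C; 25:A/G; 27:A/T; 38:G/A; 43:T/C.
p = 5/47 = 0.106383.
d = −0.75 · ln(1 − (4/3)·0.106383) = −0.75 · ln(0.858156) = −0.75 · (-0.152969) = 0.1147.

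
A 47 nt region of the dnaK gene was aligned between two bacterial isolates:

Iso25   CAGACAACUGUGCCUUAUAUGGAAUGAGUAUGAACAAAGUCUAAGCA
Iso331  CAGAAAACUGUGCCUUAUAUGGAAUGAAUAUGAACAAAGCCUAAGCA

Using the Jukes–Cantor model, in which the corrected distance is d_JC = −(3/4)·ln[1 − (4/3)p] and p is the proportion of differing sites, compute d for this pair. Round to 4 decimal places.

Mismatches occur at site 5 (C/A), site 28 (G/A), site 40 (U/C).
p = 3/47 = 0.063830.
d = −0.75 · ln(1 − (4/3)·0.063830) = −0.75 · ln(0.914893) = −0.75 · (-0.088948) = 0.0667.

0.0667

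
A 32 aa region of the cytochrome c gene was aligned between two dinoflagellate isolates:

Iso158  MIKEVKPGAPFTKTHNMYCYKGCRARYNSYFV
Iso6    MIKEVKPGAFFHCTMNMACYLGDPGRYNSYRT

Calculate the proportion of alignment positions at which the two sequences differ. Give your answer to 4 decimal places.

0.3438

The sequences differ at positions 10 (P/F), 12 (T/H), 13 (K/C), 15 (H/M), 18 (Y/A), 21 (K/L), 23 (C/D), 24 (R/P), 25 (A/G), 31 (F/R), 32 (V/T).
There are 11 differences over 32 sites, so p = 11/32 = 0.3438.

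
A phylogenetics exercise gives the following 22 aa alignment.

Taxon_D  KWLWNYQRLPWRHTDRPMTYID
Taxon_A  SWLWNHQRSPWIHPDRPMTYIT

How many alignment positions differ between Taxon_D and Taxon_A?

Mismatches occur at site 1 (K↔S), site 6 (Y↔H), site 9 (L↔S), site 12 (R↔I), site 14 (T↔P), site 22 (D↔T).
That gives 6 mismatches out of 22 aligned sites, so the Hamming distance is 6.

6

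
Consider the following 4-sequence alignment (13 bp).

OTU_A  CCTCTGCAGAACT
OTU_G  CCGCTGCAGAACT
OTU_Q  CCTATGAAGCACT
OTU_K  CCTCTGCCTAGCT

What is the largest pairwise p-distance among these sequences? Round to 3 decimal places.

Pairwise Hamming distances:
  OTU_A vs OTU_G: 1
  OTU_A vs OTU_Q: 3
  OTU_A vs OTU_K: 3
  OTU_G vs OTU_Q: 4
  OTU_G vs OTU_K: 4
  OTU_Q vs OTU_K: 6
The largest is 6 mismatches, between OTU_Q and OTU_K; p = 6/13 = 0.462.

0.462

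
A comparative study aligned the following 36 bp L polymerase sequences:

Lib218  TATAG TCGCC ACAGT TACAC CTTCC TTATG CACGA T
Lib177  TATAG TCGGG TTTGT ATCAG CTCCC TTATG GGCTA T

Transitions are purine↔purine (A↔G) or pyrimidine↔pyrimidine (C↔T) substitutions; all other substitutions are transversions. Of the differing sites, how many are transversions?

9

The sequences differ at positions 9 (C/G, transversion), 10 (C/G, transversion), 11 (A/T, transversion), 12 (C/T, transition), 13 (A/T, transversion), 16 (T/A, transversion), 17 (A/T, transversion), 20 (C/G, transversion), 23 (T/C, transition), 31 (C/G, transversion), 32 (A/G, transition), 34 (G/T, transversion).
Of the 12 differences, 3 transitions and 9 transversions, so the answer is 9.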